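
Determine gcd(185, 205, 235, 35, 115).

gcd(185, 205): 205 = 1·185 + 20; 185 = 9·20 + 5; 20 = 4·5 + 0 → 5
gcd(5, 235): 235 = 47·5 + 0 → 5
gcd(5, 35): 35 = 7·5 + 0 → 5
gcd(5, 115): 115 = 23·5 + 0 → 5

5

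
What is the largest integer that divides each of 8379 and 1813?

Euclid: 8379 = 4·1813 + 1127; 1813 = 1·1127 + 686; 1127 = 1·686 + 441; 686 = 1·441 + 245; 441 = 1·245 + 196; 245 = 1·196 + 49; 196 = 4·49 + 0. Last nonzero remainder: 49.

49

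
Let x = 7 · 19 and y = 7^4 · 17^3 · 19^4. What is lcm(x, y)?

1537281242273

max exponent per prime: 7^4 · 17^3 · 19^4 = 1537281242273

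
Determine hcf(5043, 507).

3

Euclid: 5043 = 9·507 + 480; 507 = 1·480 + 27; 480 = 17·27 + 21; 27 = 1·21 + 6; 21 = 3·6 + 3; 6 = 2·3 + 0. Last nonzero remainder: 3.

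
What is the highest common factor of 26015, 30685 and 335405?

26015 = 5 · 11² · 43; 30685 = 5 · 17 · 19²; 335405 = 5 · 7² · 37²
gcd takes min exponent of each prime: 5 = 5

5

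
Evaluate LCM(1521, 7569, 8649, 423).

57775864887

1521 = 3² · 13²; 7569 = 3² · 29²; 8649 = 3² · 31²; 423 = 3² · 47
lcm takes max exponent of each prime: 3² · 13² · 29² · 31² · 47 = 57775864887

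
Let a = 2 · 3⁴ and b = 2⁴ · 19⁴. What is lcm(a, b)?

max exponent per prime: 2⁴ · 3⁴ · 19⁴ = 168896016

168896016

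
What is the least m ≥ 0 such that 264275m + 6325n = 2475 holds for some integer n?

gcd(264275, 6325) = 275 (Euclid: 264275 = 41·6325 + 4950; 6325 = 1·4950 + 1375; 4950 = 3·1375 + 825; 1375 = 1·825 + 550; 825 = 1·550 + 275; 550 = 2·275 + 0), and 275 | 2475.
Extended Euclid: 264275·(9) + 6325·(-376) = 275. Scale by 9: m₀ = 81.
General solution m = m₀ + 23t; reducing mod 23 gives m = 12 (and n = -501).

12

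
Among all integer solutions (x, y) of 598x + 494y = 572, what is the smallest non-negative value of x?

15

Euclid: 598 = 1·494 + 104; 494 = 4·104 + 78; 104 = 1·78 + 26; 78 = 3·26 + 0 → gcd = 26; 572 = 26·22.
Back-substitution yields 598·(5) + 494·(-6) = 26, so one solution is x = 5·22 = 110, y = -6·22 = -132.
Solutions in x differ by 494/26 = 19; the one in [0, 19) is 110 mod 19 = 15.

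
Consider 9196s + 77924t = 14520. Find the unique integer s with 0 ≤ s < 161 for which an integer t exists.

27

Euclid: 77924 = 8·9196 + 4356; 9196 = 2·4356 + 484; 4356 = 9·484 + 0 → gcd = 484; 14520 = 484·30.
Back-substitution yields 9196·(17) + 77924·(-2) = 484, so one solution is s = 17·30 = 510, t = -2·30 = -60.
Solutions in s differ by 77924/484 = 161; the one in [0, 161) is 510 mod 161 = 27.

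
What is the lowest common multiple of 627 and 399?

627 = 3 · 11 · 19; 399 = 3 · 7 · 19
max exponents: 3 · 7 · 11 · 19 = 4389

4389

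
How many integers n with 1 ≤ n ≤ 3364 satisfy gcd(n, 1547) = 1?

Prime factors of 1547: 7, 13, 17. Count integers ≤ 3364 divisible by none of them.
By inclusion–exclusion: 3364 − ⌊3364/7⌋ − ⌊3364/13⌋ − ⌊3364/17⌋ + ⌊3364/91⌋ + ⌊3364/119⌋ + ⌊3364/221⌋ − ⌊3364/1547⌋ = 2506.

2506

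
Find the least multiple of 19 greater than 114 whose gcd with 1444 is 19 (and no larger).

133

gcd(k, 1444) = 19 forces 19 | k; write k = 19s. Then gcd(19s, 19·76) = 19·gcd(s, 76), so need gcd(s, 76) = 1.
19s > 114 gives s ≥ 7. The least s ≥ 7 coprime to 76 is 7, so k = 19·7 = 133.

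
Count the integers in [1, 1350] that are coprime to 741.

Prime factors of 741: 3, 13, 19. Count integers ≤ 1350 divisible by none of them.
By inclusion–exclusion: 1350 − ⌊1350/3⌋ − ⌊1350/13⌋ − ⌊1350/19⌋ + ⌊1350/39⌋ + ⌊1350/57⌋ + ⌊1350/247⌋ − ⌊1350/741⌋ = 787.

787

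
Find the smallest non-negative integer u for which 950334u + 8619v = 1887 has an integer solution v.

Euclid: 950334 = 110·8619 + 2244; 8619 = 3·2244 + 1887; 2244 = 1·1887 + 357; 1887 = 5·357 + 102; 357 = 3·102 + 51; 102 = 2·51 + 0 → gcd = 51; 1887 = 51·37.
Back-substitution yields 950334·(73) + 8619·(-8049) = 51, so one solution is u = 73·37 = 2701, v = -8049·37 = -297813.
Solutions in u differ by 8619/51 = 169; the one in [0, 169) is 2701 mod 169 = 166.

166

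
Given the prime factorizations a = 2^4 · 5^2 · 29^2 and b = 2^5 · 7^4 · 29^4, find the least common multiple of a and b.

1358545344800

max exponent per prime: 2^5 · 5^2 · 7^4 · 29^4 = 1358545344800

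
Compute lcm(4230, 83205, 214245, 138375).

lcm(4230, 83205) = 4230·83205/gcd = 351957150/45 = 7821270
lcm(7821270, 214245) = 7821270·214245/gcd = 1675667991150/45 = 37237066470
lcm(37237066470, 138375) = 37237066470·138375/gcd = 5152679072786250/135 = 38167993131750

38167993131750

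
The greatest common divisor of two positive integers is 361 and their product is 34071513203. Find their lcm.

Since gcd(p,q)·lcm(p,q) = pq, lcm = 34071513203/361 = 94380923.

94380923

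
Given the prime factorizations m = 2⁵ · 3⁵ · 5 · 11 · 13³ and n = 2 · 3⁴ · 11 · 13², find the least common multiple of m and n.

max exponent per prime: 2⁵ · 3⁵ · 5 · 11 · 13³ = 939612960

939612960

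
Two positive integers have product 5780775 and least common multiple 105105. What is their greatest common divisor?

55

gcd·lcm = product, so gcd = 5780775/105105 = 55.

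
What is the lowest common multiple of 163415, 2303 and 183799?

28809574255

163415 = 5 · 7² · 23 · 29; 2303 = 7² · 47; 183799 = 7² · 11² · 31
lcm takes max exponent of each prime: 5 · 7² · 11² · 23 · 29 · 31 · 47 = 28809574255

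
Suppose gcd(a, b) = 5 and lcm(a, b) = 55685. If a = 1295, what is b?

a·b = gcd·lcm = 5·55685 = 278425, so b = 278425/1295 = 215.

215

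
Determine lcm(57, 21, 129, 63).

57 = 3 · 19; 21 = 3 · 7; 129 = 3 · 43; 63 = 3² · 7
lcm takes max exponent of each prime: 3² · 7 · 19 · 43 = 51471

51471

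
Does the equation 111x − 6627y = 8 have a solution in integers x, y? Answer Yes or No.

No

gcd(111, 6627): 6627 = 59·111 + 78; 111 = 1·78 + 33; 78 = 2·33 + 12; 33 = 2·12 + 9; 12 = 1·9 + 3; 9 = 3·3 + 0 → 3
3 does not divide 8, so a solution does not exist.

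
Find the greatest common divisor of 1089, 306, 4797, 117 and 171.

9

1089 = 3² · 11²; 306 = 2 · 3² · 17; 4797 = 3² · 13 · 41; 117 = 3² · 13; 171 = 3² · 19
gcd takes min exponent of each prime: 3² = 9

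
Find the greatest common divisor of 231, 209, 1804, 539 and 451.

gcd(231, 209): 231 = 1·209 + 22; 209 = 9·22 + 11; 22 = 2·11 + 0 → 11
gcd(11, 1804): 1804 = 164·11 + 0 → 11
gcd(11, 539): 539 = 49·11 + 0 → 11
gcd(11, 451): 451 = 41·11 + 0 → 11

11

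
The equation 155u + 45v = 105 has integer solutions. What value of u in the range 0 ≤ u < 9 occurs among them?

3

gcd(155, 45) = 5 (Euclid: 155 = 3·45 + 20; 45 = 2·20 + 5; 20 = 4·5 + 0), and 5 | 105.
Extended Euclid: 155·(-2) + 45·(7) = 5. Scale by 21: u₀ = -42.
General solution u = u₀ + 9t; reducing mod 9 gives u = 3 (and v = -8).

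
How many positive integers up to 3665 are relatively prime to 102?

Prime factors of 102: 2, 3, 17. Count integers ≤ 3665 divisible by none of them.
By inclusion–exclusion: 3665 − ⌊3665/2⌋ − ⌊3665/3⌋ − ⌊3665/17⌋ + ⌊3665/6⌋ + ⌊3665/34⌋ + ⌊3665/51⌋ − ⌊3665/102⌋ = 1150.

1150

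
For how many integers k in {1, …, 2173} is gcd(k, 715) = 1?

1459

715 = 5·11·13. Inclusion–exclusion on these primes:
2173 − ⌊2173/5⌋ − ⌊2173/11⌋ − ⌊2173/13⌋ + ⌊2173/55⌋ + ⌊2173/65⌋ + ⌊2173/143⌋ − ⌊2173/715⌋ = 1459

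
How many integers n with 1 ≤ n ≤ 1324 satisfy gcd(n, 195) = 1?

653

Prime factors of 195: 3, 5, 13. Count integers ≤ 1324 divisible by none of them.
By inclusion–exclusion: 1324 − ⌊1324/3⌋ − ⌊1324/5⌋ − ⌊1324/13⌋ + ⌊1324/15⌋ + ⌊1324/39⌋ + ⌊1324/65⌋ − ⌊1324/195⌋ = 653.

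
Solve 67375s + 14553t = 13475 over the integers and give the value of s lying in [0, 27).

gcd(67375, 14553) = 539 (Euclid: 67375 = 4·14553 + 9163; 14553 = 1·9163 + 5390; 9163 = 1·5390 + 3773; 5390 = 1·3773 + 1617; 3773 = 2·1617 + 539; 1617 = 3·539 + 0), and 539 | 13475.
Extended Euclid: 67375·(8) + 14553·(-37) = 539. Scale by 25: s₀ = 200.
General solution s = s₀ + 27k; reducing mod 27 gives s = 11 (and t = -50).

11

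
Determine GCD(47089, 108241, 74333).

49

gcd(47089, 108241): 108241 = 2·47089 + 14063; 47089 = 3·14063 + 4900; 14063 = 2·4900 + 4263; 4900 = 1·4263 + 637; 4263 = 6·637 + 441; 637 = 1·441 + 196; 441 = 2·196 + 49; 196 = 4·49 + 0 → 49
gcd(49, 74333): 74333 = 1517·49 + 0 → 49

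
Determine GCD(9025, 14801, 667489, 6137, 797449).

361

gcd(9025, 14801): 14801 = 1·9025 + 5776; 9025 = 1·5776 + 3249; 5776 = 1·3249 + 2527; 3249 = 1·2527 + 722; 2527 = 3·722 + 361; 722 = 2·361 + 0 → 361
gcd(361, 667489): 667489 = 1849·361 + 0 → 361
gcd(361, 6137): 6137 = 17·361 + 0 → 361
gcd(361, 797449): 797449 = 2209·361 + 0 → 361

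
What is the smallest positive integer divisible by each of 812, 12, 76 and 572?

6618612

812 = 2² · 7 · 29; 12 = 2² · 3; 76 = 2² · 19; 572 = 2² · 11 · 13
lcm takes max exponent of each prime: 2² · 3 · 7 · 11 · 13 · 19 · 29 = 6618612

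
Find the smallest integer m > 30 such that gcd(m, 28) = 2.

34

28 = 2·14. Any m with gcd(m, 28) = 2 is a multiple of 2, say 2s, with s coprime to 14.
Need s > 30/2, so s ≥ 16. First s ≥ 16 with gcd(s, 14) = 1 is s = 17. Thus m = 2·17 = 34.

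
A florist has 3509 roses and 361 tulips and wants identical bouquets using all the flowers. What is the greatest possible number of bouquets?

1

3509 = 11² · 29
361 = 19²
Common: 1 = 1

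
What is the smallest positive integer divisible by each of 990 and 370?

gcd first: 990 = 2·370 + 250; 370 = 1·250 + 120; 250 = 2·120 + 10; 120 = 12·10 + 0 → gcd = 10
lcm = 990·370/gcd = 366300/10 = 36630

36630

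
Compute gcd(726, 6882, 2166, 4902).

gcd(726, 6882): 6882 = 9·726 + 348; 726 = 2·348 + 30; 348 = 11·30 + 18; 30 = 1·18 + 12; 18 = 1·12 + 6; 12 = 2·6 + 0 → 6
gcd(6, 2166): 2166 = 361·6 + 0 → 6
gcd(6, 4902): 4902 = 817·6 + 0 → 6

6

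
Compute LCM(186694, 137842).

12867137174

gcd first: 186694 = 1·137842 + 48852; 137842 = 2·48852 + 40138; 48852 = 1·40138 + 8714; 40138 = 4·8714 + 5282; 8714 = 1·5282 + 3432; 5282 = 1·3432 + 1850; 3432 = 1·1850 + 1582; 1850 = 1·1582 + 268; 1582 = 5·268 + 242; 268 = 1·242 + 26; 242 = 9·26 + 8; 26 = 3·8 + 2; 8 = 4·2 + 0 → gcd = 2
lcm = 186694·137842/gcd = 25734274348/2 = 12867137174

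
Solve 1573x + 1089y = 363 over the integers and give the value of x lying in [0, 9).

3

Euclid: 1573 = 1·1089 + 484; 1089 = 2·484 + 121; 484 = 4·121 + 0 → gcd = 121; 363 = 121·3.
Back-substitution yields 1573·(-2) + 1089·(3) = 121, so one solution is x = -2·3 = -6, y = 3·3 = 9.
Solutions in x differ by 1089/121 = 9; the one in [0, 9) is -6 mod 9 = 3.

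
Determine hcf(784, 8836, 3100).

4

784 = 2⁴ · 7²; 8836 = 2² · 47²; 3100 = 2² · 5² · 31
gcd takes min exponent of each prime: 2² = 4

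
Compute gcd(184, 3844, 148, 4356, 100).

4

184 = 2³ · 23; 3844 = 2² · 31²; 148 = 2² · 37; 4356 = 2² · 3² · 11²; 100 = 2² · 5²
gcd takes min exponent of each prime: 2² = 4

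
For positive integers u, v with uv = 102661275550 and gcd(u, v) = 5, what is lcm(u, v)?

For any two positive integers, gcd × lcm equals their product. Hence lcm = 102661275550 / 5 = 20532255110.

20532255110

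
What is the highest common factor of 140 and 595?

Euclid: 595 = 4·140 + 35; 140 = 4·35 + 0. Last nonzero remainder: 35.

35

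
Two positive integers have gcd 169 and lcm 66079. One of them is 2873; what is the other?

3887

a·b = gcd·lcm = 169·66079 = 11167351, so b = 11167351/2873 = 3887.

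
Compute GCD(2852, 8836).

Euclid: 8836 = 3·2852 + 280; 2852 = 10·280 + 52; 280 = 5·52 + 20; 52 = 2·20 + 12; 20 = 1·12 + 8; 12 = 1·8 + 4; 8 = 2·4 + 0. Last nonzero remainder: 4.

4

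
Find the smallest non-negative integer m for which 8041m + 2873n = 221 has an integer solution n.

gcd(8041, 2873) = 17 (Euclid: 8041 = 2·2873 + 2295; 2873 = 1·2295 + 578; 2295 = 3·578 + 561; 578 = 1·561 + 17; 561 = 33·17 + 0), and 17 | 221.
Extended Euclid: 8041·(-5) + 2873·(14) = 17. Scale by 13: m₀ = -65.
General solution m = m₀ + 169t; reducing mod 169 gives m = 104 (and n = -291).

104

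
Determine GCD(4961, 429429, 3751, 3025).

gcd(4961, 429429): 429429 = 86·4961 + 2783; 4961 = 1·2783 + 2178; 2783 = 1·2178 + 605; 2178 = 3·605 + 363; 605 = 1·363 + 242; 363 = 1·242 + 121; 242 = 2·121 + 0 → 121
gcd(121, 3751): 3751 = 31·121 + 0 → 121
gcd(121, 3025): 3025 = 25·121 + 0 → 121

121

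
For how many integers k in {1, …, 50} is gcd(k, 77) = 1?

39

Prime factors of 77: 7, 11. Count integers ≤ 50 divisible by none of them.
By inclusion–exclusion: 50 − ⌊50/7⌋ − ⌊50/11⌋ + ⌊50/77⌋ = 39.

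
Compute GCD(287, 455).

7

287 = 7 · 41
455 = 5 · 7 · 13
Common: 7 = 7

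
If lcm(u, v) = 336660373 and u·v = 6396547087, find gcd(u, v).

gcd·lcm = product, so gcd = 6396547087/336660373 = 19.

19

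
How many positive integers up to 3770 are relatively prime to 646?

1681

Prime factors of 646: 2, 17, 19. Count integers ≤ 3770 divisible by none of them.
By inclusion–exclusion: 3770 − ⌊3770/2⌋ − ⌊3770/17⌋ − ⌊3770/19⌋ + ⌊3770/34⌋ + ⌊3770/38⌋ + ⌊3770/323⌋ − ⌊3770/646⌋ = 1681.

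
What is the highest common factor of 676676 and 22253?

676676 = 2² · 7 · 11 · 13³
22253 = 7 · 11 · 17²
Common: 7 · 11 = 77

77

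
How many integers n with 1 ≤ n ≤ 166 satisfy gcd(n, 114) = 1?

Prime factors of 114: 2, 3, 19. Count integers ≤ 166 divisible by none of them.
By inclusion–exclusion: 166 − ⌊166/2⌋ − ⌊166/3⌋ − ⌊166/19⌋ + ⌊166/6⌋ + ⌊166/38⌋ + ⌊166/57⌋ − ⌊166/114⌋ = 52.

52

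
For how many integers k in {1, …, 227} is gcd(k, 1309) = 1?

Prime factors of 1309: 7, 11, 17. Count integers ≤ 227 divisible by none of them.
By inclusion–exclusion: 227 − ⌊227/7⌋ − ⌊227/11⌋ − ⌊227/17⌋ + ⌊227/77⌋ + ⌊227/119⌋ + ⌊227/187⌋ − ⌊227/1309⌋ = 166.

166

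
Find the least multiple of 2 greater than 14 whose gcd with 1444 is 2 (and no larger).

gcd(m, 1444) = 2 forces 2 | m; write m = 2s. Then gcd(2s, 2·722) = 2·gcd(s, 722), so need gcd(s, 722) = 1.
2s > 14 gives s ≥ 8. The least s ≥ 8 coprime to 722 is 9, so m = 2·9 = 18.

18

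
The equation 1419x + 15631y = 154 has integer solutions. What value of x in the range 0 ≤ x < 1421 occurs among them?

gcd(1419, 15631) = 11 (Euclid: 15631 = 11·1419 + 22; 1419 = 64·22 + 11; 22 = 2·11 + 0), and 11 | 154.
Extended Euclid: 1419·(705) + 15631·(-64) = 11. Scale by 14: x₀ = 9870.
General solution x = x₀ + 1421t; reducing mod 1421 gives x = 1344 (and y = -122).

1344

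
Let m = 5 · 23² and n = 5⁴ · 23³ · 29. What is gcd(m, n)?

min exponent per shared prime: 5 · 23² = 2645

2645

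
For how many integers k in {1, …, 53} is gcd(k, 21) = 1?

31

Prime factors of 21: 3, 7. Count integers ≤ 53 divisible by none of them.
By inclusion–exclusion: 53 − ⌊53/3⌋ − ⌊53/7⌋ + ⌊53/21⌋ = 31.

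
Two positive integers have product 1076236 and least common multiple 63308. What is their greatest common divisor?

17

From gcd × lcm = pq: gcd = 1076236 / 63308 = 17.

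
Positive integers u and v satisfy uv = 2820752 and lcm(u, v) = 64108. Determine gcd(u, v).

From gcd × lcm = uv: gcd = 2820752 / 64108 = 44.

44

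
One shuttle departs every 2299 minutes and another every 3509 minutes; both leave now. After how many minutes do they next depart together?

2299 = 11² · 19; 3509 = 11² · 29
max exponents: 11² · 19 · 29 = 66671

66671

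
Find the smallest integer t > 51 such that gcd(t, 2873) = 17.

Multiples of 17 above 51: 17·4, 17·5, … . Need the cofactor coprime to 2873/17 = 169.
Checking s = 4, 5, … the first with gcd(s, 169) = 1 is s = 4, giving 68.

68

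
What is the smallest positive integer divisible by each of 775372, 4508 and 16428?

775372 = 2² · 13² · 31 · 37; 4508 = 2² · 7² · 23; 16428 = 2² · 3 · 37²
lcm takes max exponent of each prime: 2² · 3 · 7² · 13² · 23 · 31 · 37² = 96996711084

96996711084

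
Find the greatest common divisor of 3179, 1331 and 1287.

11

gcd(3179, 1331): 3179 = 2·1331 + 517; 1331 = 2·517 + 297; 517 = 1·297 + 220; 297 = 1·220 + 77; 220 = 2·77 + 66; 77 = 1·66 + 11; 66 = 6·11 + 0 → 11
gcd(11, 1287): 1287 = 117·11 + 0 → 11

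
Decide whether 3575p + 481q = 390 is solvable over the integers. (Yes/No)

gcd(3575, 481): 3575 = 7·481 + 208; 481 = 2·208 + 65; 208 = 3·65 + 13; 65 = 5·13 + 0 → 13
13 divides 390, so a solution exists.

Yes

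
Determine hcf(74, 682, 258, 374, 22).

gcd(74, 682): 682 = 9·74 + 16; 74 = 4·16 + 10; 16 = 1·10 + 6; 10 = 1·6 + 4; 6 = 1·4 + 2; 4 = 2·2 + 0 → 2
gcd(2, 258): 258 = 129·2 + 0 → 2
gcd(2, 374): 374 = 187·2 + 0 → 2
gcd(2, 22): 22 = 11·2 + 0 → 2

2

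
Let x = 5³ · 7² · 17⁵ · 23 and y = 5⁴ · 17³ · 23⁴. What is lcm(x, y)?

max exponent per prime: 5⁴ · 7² · 17⁵ · 23⁴ = 12168359958820625

12168359958820625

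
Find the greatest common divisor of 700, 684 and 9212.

gcd(700, 684): 700 = 1·684 + 16; 684 = 42·16 + 12; 16 = 1·12 + 4; 12 = 3·4 + 0 → 4
gcd(4, 9212): 9212 = 2303·4 + 0 → 4

4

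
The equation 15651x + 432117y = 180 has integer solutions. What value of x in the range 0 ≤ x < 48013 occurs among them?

gcd(15651, 432117) = 9 (Euclid: 432117 = 27·15651 + 9540; 15651 = 1·9540 + 6111; 9540 = 1·6111 + 3429; 6111 = 1·3429 + 2682; 3429 = 1·2682 + 747; 2682 = 3·747 + 441; 747 = 1·441 + 306; 441 = 1·306 + 135; 306 = 2·135 + 36; 135 = 3·36 + 27; 36 = 1·27 + 9; 27 = 3·9 + 0), and 9 | 180.
Extended Euclid: 15651·(-12728) + 432117·(461) = 9. Scale by 20: x₀ = -254560.
General solution x = x₀ + 48013t; reducing mod 48013 gives x = 33518 (and y = -1214).

33518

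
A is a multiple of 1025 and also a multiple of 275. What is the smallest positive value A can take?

11275

1025 = 5² · 41; 275 = 5² · 11
max exponents: 5² · 11 · 41 = 11275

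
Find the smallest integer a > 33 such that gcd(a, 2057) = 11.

44

2057 = 11·187. Any a with gcd(a, 2057) = 11 is a multiple of 11, say 11s, with s coprime to 187.
Need s > 33/11, so s ≥ 4. First s ≥ 4 with gcd(s, 187) = 1 is s = 4. Thus a = 11·4 = 44.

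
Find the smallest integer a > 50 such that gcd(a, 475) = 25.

75

475 = 25·19. Any a with gcd(a, 475) = 25 is a multiple of 25, say 25s, with s coprime to 19.
Need s > 50/25, so s ≥ 3. First s ≥ 3 with gcd(s, 19) = 1 is s = 3. Thus a = 25·3 = 75.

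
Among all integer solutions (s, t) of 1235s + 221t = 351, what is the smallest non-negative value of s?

1

Euclid: 1235 = 5·221 + 130; 221 = 1·130 + 91; 130 = 1·91 + 39; 91 = 2·39 + 13; 39 = 3·13 + 0 → gcd = 13; 351 = 13·27.
Back-substitution yields 1235·(-5) + 221·(28) = 13, so one solution is s = -5·27 = -135, t = 28·27 = 756.
Solutions in s differ by 221/13 = 17; the one in [0, 17) is -135 mod 17 = 1.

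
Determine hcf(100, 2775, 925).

gcd(100, 2775): 2775 = 27·100 + 75; 100 = 1·75 + 25; 75 = 3·25 + 0 → 25
gcd(25, 925): 925 = 37·25 + 0 → 25

25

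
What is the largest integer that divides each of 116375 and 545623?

Euclid: 545623 = 4·116375 + 80123; 116375 = 1·80123 + 36252; 80123 = 2·36252 + 7619; 36252 = 4·7619 + 5776; 7619 = 1·5776 + 1843; 5776 = 3·1843 + 247; 1843 = 7·247 + 114; 247 = 2·114 + 19; 114 = 6·19 + 0. Last nonzero remainder: 19.

19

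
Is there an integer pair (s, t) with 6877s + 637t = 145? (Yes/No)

No

gcd(6877, 637): 6877 = 10·637 + 507; 637 = 1·507 + 130; 507 = 3·130 + 117; 130 = 1·117 + 13; 117 = 9·13 + 0 → 13
13 does not divide 145, so a solution does not exist.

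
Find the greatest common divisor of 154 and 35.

Euclid: 154 = 4·35 + 14; 35 = 2·14 + 7; 14 = 2·7 + 0. Last nonzero remainder: 7.

7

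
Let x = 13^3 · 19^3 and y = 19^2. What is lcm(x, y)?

15069223

max exponent per prime: 13^3 · 19^3 = 15069223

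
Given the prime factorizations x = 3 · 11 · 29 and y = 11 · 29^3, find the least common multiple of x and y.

804837

max exponent per prime: 3 · 11 · 29^3 = 804837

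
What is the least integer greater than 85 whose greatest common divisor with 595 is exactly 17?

102

595 = 17·35. Any x with gcd(x, 595) = 17 is a multiple of 17, say 17s, with s coprime to 35.
Need s > 85/17, so s ≥ 6. First s ≥ 6 with gcd(s, 35) = 1 is s = 6. Thus x = 17·6 = 102.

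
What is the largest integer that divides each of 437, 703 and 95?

gcd(437, 703): 703 = 1·437 + 266; 437 = 1·266 + 171; 266 = 1·171 + 95; 171 = 1·95 + 76; 95 = 1·76 + 19; 76 = 4·19 + 0 → 19
gcd(19, 95): 95 = 5·19 + 0 → 19

19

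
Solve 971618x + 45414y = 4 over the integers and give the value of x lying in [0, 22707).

Euclid: 971618 = 21·45414 + 17924; 45414 = 2·17924 + 9566; 17924 = 1·9566 + 8358; 9566 = 1·8358 + 1208; 8358 = 6·1208 + 1110; 1208 = 1·1110 + 98; 1110 = 11·98 + 32; 98 = 3·32 + 2; 32 = 16·2 + 0 → gcd = 2; 4 = 2·2.
Back-substitution yields 971618·(-1391) + 45414·(29760) = 2, so one solution is x = -1391·2 = -2782, y = 29760·2 = 59520.
Solutions in x differ by 45414/2 = 22707; the one in [0, 22707) is -2782 mod 22707 = 19925.

19925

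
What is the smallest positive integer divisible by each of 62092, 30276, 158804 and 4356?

62092 = 2² · 19² · 43; 30276 = 2² · 3² · 29²; 158804 = 2² · 29 · 37²; 4356 = 2² · 3² · 11²
lcm takes max exponent of each prime: 2² · 3² · 11² · 19² · 29² · 37² · 43 = 77850780771852

77850780771852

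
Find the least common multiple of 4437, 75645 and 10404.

4437 = 3² · 17 · 29; 75645 = 3² · 5 · 41²; 10404 = 2² · 3² · 17²
lcm takes max exponent of each prime: 2² · 3² · 5 · 17² · 29 · 41² = 2535922980

2535922980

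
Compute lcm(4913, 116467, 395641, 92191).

4913 = 17³; 116467 = 13 · 17² · 31; 395641 = 17² · 37²; 92191 = 11 · 17² · 29
lcm takes max exponent of each prime: 11 · 13 · 17³ · 29 · 31 · 37² = 864661140629

864661140629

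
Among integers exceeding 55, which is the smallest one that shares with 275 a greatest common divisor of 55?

110

275 = 55·5. Any k with gcd(k, 275) = 55 is a multiple of 55, say 55s, with s coprime to 5.
Need s > 55/55, so s ≥ 2. First s ≥ 2 with gcd(s, 5) = 1 is s = 2. Thus k = 55·2 = 110.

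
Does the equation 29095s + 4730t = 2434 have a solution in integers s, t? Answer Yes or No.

No

gcd(29095, 4730): 29095 = 6·4730 + 715; 4730 = 6·715 + 440; 715 = 1·440 + 275; 440 = 1·275 + 165; 275 = 1·165 + 110; 165 = 1·110 + 55; 110 = 2·55 + 0 → 55
55 does not divide 2434, so a solution does not exist.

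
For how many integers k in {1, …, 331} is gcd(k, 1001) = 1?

1001 = 7·11·13. Inclusion–exclusion on these primes:
331 − ⌊331/7⌋ − ⌊331/11⌋ − ⌊331/13⌋ + ⌊331/77⌋ + ⌊331/91⌋ + ⌊331/143⌋ − ⌊331/1001⌋ = 238

238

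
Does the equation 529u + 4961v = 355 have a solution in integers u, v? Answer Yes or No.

gcd(529, 4961): 4961 = 9·529 + 200; 529 = 2·200 + 129; 200 = 1·129 + 71; 129 = 1·71 + 58; 71 = 1·58 + 13; 58 = 4·13 + 6; 13 = 2·6 + 1; 6 = 6·1 + 0 → 1
1 divides 355, so a solution exists.

Yes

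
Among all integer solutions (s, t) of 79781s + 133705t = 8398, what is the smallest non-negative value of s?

Euclid: 133705 = 1·79781 + 53924; 79781 = 1·53924 + 25857; 53924 = 2·25857 + 2210; 25857 = 11·2210 + 1547; 2210 = 1·1547 + 663; 1547 = 2·663 + 221; 663 = 3·221 + 0 → gcd = 221; 8398 = 221·38.
Back-substitution yields 79781·(181) + 133705·(-108) = 221, so one solution is s = 181·38 = 6878, t = -108·38 = -4104.
Solutions in s differ by 133705/221 = 605; the one in [0, 605) is 6878 mod 605 = 223.

223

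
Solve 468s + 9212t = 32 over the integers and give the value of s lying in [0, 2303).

689

Reduce mod 9212: 468s ≡ 32 (mod 9212). With g = gcd(468, 9212) = 4 dividing 32, divide through: 117s ≡ 8 (mod 2303).
Since gcd(117, 2303) = 1, s ≡ 8·(117)⁻¹ ≡ 689 (mod 2303). Smallest non-negative: 689.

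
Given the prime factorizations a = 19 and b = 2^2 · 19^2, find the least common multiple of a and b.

1444

max exponent per prime: 2^2 · 19^2 = 1444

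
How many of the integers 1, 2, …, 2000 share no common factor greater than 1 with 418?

861

Prime factors of 418: 2, 11, 19. Count integers ≤ 2000 divisible by none of them.
By inclusion–exclusion: 2000 − ⌊2000/2⌋ − ⌊2000/11⌋ − ⌊2000/19⌋ + ⌊2000/22⌋ + ⌊2000/38⌋ + ⌊2000/209⌋ − ⌊2000/418⌋ = 861.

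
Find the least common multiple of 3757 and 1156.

15028

3757 = 13 · 17²; 1156 = 2² · 17²
max exponents: 2² · 13 · 17² = 15028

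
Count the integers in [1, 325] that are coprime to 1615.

Prime factors of 1615: 5, 17, 19. Count integers ≤ 325 divisible by none of them.
By inclusion–exclusion: 325 − ⌊325/5⌋ − ⌊325/17⌋ − ⌊325/19⌋ + ⌊325/85⌋ + ⌊325/95⌋ + ⌊325/323⌋ − ⌊325/1615⌋ = 231.

231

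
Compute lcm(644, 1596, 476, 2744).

644 = 2² · 7 · 23; 1596 = 2² · 3 · 7 · 19; 476 = 2² · 7 · 17; 2744 = 2³ · 7³
lcm takes max exponent of each prime: 2³ · 3 · 7³ · 17 · 19 · 23 = 61155528

61155528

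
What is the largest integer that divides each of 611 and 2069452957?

13

Euclid: 2069452957 = 3386993·611 + 234; 611 = 2·234 + 143; 234 = 1·143 + 91; 143 = 1·91 + 52; 91 = 1·52 + 39; 52 = 1·39 + 13; 39 = 3·13 + 0. Last nonzero remainder: 13.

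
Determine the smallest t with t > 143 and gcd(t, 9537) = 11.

gcd(t, 9537) = 11 forces 11 | t; write t = 11s. Then gcd(11s, 11·867) = 11·gcd(s, 867), so need gcd(s, 867) = 1.
11s > 143 gives s ≥ 14. The least s ≥ 14 coprime to 867 is 14, so t = 11·14 = 154.

154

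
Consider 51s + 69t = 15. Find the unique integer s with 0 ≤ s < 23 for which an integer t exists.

Euclid: 69 = 1·51 + 18; 51 = 2·18 + 15; 18 = 1·15 + 3; 15 = 5·3 + 0 → gcd = 3; 15 = 3·5.
Back-substitution yields 51·(-4) + 69·(3) = 3, so one solution is s = -4·5 = -20, t = 3·5 = 15.
Solutions in s differ by 69/3 = 23; the one in [0, 23) is -20 mod 23 = 3.

3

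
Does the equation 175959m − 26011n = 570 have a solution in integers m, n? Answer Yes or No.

Yes

gcd(175959, 26011): 175959 = 6·26011 + 19893; 26011 = 1·19893 + 6118; 19893 = 3·6118 + 1539; 6118 = 3·1539 + 1501; 1539 = 1·1501 + 38; 1501 = 39·38 + 19; 38 = 2·19 + 0 → 19
19 divides 570, so a solution exists.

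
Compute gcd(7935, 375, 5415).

gcd(7935, 375): 7935 = 21·375 + 60; 375 = 6·60 + 15; 60 = 4·15 + 0 → 15
gcd(15, 5415): 5415 = 361·15 + 0 → 15

15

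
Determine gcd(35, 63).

7

Euclid: 63 = 1·35 + 28; 35 = 1·28 + 7; 28 = 4·7 + 0. Last nonzero remainder: 7.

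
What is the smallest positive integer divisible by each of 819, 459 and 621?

819 = 3² · 7 · 13; 459 = 3³ · 17; 621 = 3³ · 23
lcm takes max exponent of each prime: 3³ · 7 · 13 · 17 · 23 = 960687

960687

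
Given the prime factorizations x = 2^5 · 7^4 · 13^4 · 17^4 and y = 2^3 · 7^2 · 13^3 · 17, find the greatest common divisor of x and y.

14640808

min exponent per shared prime: 2^3 · 7^2 · 13^3 · 17 = 14640808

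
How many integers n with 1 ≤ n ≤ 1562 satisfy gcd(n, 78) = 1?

78 = 2·3·13. Inclusion–exclusion on these primes:
1562 − ⌊1562/2⌋ − ⌊1562/3⌋ − ⌊1562/13⌋ + ⌊1562/6⌋ + ⌊1562/26⌋ + ⌊1562/39⌋ − ⌊1562/78⌋ = 481

481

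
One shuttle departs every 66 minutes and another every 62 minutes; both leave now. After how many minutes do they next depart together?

66 = 2 · 3 · 11; 62 = 2 · 31
max exponents: 2 · 3 · 11 · 31 = 2046

2046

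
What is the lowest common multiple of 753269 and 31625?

753269 = 11 · 31 · 47²; 31625 = 5³ · 11 · 23
max exponents: 5³ · 11 · 23 · 31 · 47² = 2165648375

2165648375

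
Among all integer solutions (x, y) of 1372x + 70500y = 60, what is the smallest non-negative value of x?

Reduce mod 70500: 1372x ≡ 60 (mod 70500). With g = gcd(1372, 70500) = 4 dividing 60, divide through: 343x ≡ 15 (mod 17625).
Since gcd(343, 17625) = 1, x ≡ 15·(343)⁻¹ ≡ 7605 (mod 17625). Smallest non-negative: 7605.

7605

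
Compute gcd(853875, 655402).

11

853875 = 3³ · 5³ · 11 · 23
655402 = 2 · 11 · 31³
Common: 11 = 11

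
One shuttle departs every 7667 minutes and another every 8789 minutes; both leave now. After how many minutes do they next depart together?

gcd first: 8789 = 1·7667 + 1122; 7667 = 6·1122 + 935; 1122 = 1·935 + 187; 935 = 5·187 + 0 → gcd = 187
lcm = 7667·8789/gcd = 67385263/187 = 360349

360349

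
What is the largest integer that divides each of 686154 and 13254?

6

Euclid: 686154 = 51·13254 + 10200; 13254 = 1·10200 + 3054; 10200 = 3·3054 + 1038; 3054 = 2·1038 + 978; 1038 = 1·978 + 60; 978 = 16·60 + 18; 60 = 3·18 + 6; 18 = 3·6 + 0. Last nonzero remainder: 6.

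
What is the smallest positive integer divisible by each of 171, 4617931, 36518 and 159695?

lcm(171, 4617931) = 171·4617931/gcd = 789666201/19 = 41561379
lcm(41561379, 36518) = 41561379·36518/gcd = 1517738438322/19 = 79880970438
lcm(79880970438, 159695) = 79880970438·159695/gcd = 12756591574096410/19 = 671399556531390

671399556531390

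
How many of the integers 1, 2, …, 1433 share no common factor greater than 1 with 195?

706

Prime factors of 195: 3, 5, 13. Count integers ≤ 1433 divisible by none of them.
By inclusion–exclusion: 1433 − ⌊1433/3⌋ − ⌊1433/5⌋ − ⌊1433/13⌋ + ⌊1433/15⌋ + ⌊1433/39⌋ + ⌊1433/65⌋ − ⌊1433/195⌋ = 706.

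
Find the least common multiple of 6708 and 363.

gcd first: 6708 = 18·363 + 174; 363 = 2·174 + 15; 174 = 11·15 + 9; 15 = 1·9 + 6; 9 = 1·6 + 3; 6 = 2·3 + 0 → gcd = 3
lcm = 6708·363/gcd = 2435004/3 = 811668

811668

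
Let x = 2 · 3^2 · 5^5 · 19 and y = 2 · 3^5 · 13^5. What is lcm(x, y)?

max exponent per prime: 2 · 3^5 · 5^5 · 13^5 · 19 = 10714123631250

10714123631250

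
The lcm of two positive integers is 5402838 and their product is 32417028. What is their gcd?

From gcd × lcm = ab: gcd = 32417028 / 5402838 = 6.

6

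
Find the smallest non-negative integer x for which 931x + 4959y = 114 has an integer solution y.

Reduce mod 4959: 931x ≡ 114 (mod 4959). With g = gcd(931, 4959) = 19 dividing 114, divide through: 49x ≡ 6 (mod 261).
Since gcd(49, 261) = 1, x ≡ 6·(49)⁻¹ ≡ 96 (mod 261). Smallest non-negative: 96.

96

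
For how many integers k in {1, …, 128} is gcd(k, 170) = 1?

170 = 2·5·17. Inclusion–exclusion on these primes:
128 − ⌊128/2⌋ − ⌊128/5⌋ − ⌊128/17⌋ + ⌊128/10⌋ + ⌊128/34⌋ + ⌊128/85⌋ − ⌊128/170⌋ = 48

48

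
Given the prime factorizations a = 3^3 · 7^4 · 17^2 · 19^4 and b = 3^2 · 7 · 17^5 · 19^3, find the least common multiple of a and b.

max exponent per prime: 3^3 · 7^4 · 17^5 · 19^4 = 11995405533456219

11995405533456219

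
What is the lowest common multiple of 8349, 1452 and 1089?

8349 = 3 · 11² · 23; 1452 = 2² · 3 · 11²; 1089 = 3² · 11²
lcm takes max exponent of each prime: 2² · 3² · 11² · 23 = 100188

100188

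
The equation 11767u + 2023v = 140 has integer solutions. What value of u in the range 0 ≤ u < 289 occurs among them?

Euclid: 11767 = 5·2023 + 1652; 2023 = 1·1652 + 371; 1652 = 4·371 + 168; 371 = 2·168 + 35; 168 = 4·35 + 28; 35 = 1·28 + 7; 28 = 4·7 + 0 → gcd = 7; 140 = 7·20.
Back-substitution yields 11767·(-60) + 2023·(349) = 7, so one solution is u = -60·20 = -1200, v = 349·20 = 6980.
Solutions in u differ by 2023/7 = 289; the one in [0, 289) is -1200 mod 289 = 245.

245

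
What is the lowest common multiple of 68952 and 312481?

gcd first: 312481 = 4·68952 + 36673; 68952 = 1·36673 + 32279; 36673 = 1·32279 + 4394; 32279 = 7·4394 + 1521; 4394 = 2·1521 + 1352; 1521 = 1·1352 + 169; 1352 = 8·169 + 0 → gcd = 169
lcm = 68952·312481/gcd = 21546189912/169 = 127492248

127492248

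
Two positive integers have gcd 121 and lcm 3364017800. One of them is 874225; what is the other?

465608

Using pq = gcd(p,q)·lcm(p,q) = 121·3364017800 = 407046153800, we get q = 407046153800/874225 = 465608.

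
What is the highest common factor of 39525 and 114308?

39525 = 3 · 5² · 17 · 31
114308 = 2² · 17 · 41²
Common: 17 = 17

17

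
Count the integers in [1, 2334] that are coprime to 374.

Prime factors of 374: 2, 11, 17. Count integers ≤ 2334 divisible by none of them.
By inclusion–exclusion: 2334 − ⌊2334/2⌋ − ⌊2334/11⌋ − ⌊2334/17⌋ + ⌊2334/22⌋ + ⌊2334/34⌋ + ⌊2334/187⌋ − ⌊2334/374⌋ = 998.

998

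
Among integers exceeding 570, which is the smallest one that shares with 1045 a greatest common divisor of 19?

Multiples of 19 above 570: 19·31, 19·32, … . Need the cofactor coprime to 1045/19 = 55.
Checking s = 31, 32, … the first with gcd(s, 55) = 1 is s = 31, giving 589.

589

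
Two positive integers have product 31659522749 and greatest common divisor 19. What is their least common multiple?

1666290671

For any two positive integers, gcd × lcm equals their product. Hence lcm = 31659522749 / 19 = 1666290671.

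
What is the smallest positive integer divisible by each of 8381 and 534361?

8381 = 17² · 29; 534361 = 17² · 43²
max exponents: 17² · 29 · 43² = 15496469

15496469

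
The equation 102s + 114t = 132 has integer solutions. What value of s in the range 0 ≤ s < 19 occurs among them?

Euclid: 114 = 1·102 + 12; 102 = 8·12 + 6; 12 = 2·6 + 0 → gcd = 6; 132 = 6·22.
Back-substitution yields 102·(9) + 114·(-8) = 6, so one solution is s = 9·22 = 198, t = -8·22 = -176.
Solutions in s differ by 114/6 = 19; the one in [0, 19) is 198 mod 19 = 8.

8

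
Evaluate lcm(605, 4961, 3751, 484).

3075820

605 = 5 · 11²; 4961 = 11² · 41; 3751 = 11² · 31; 484 = 2² · 11²
lcm takes max exponent of each prime: 2² · 5 · 11² · 31 · 41 = 3075820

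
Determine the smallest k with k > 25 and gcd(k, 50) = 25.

75

50 = 25·2. Any k with gcd(k, 50) = 25 is a multiple of 25, say 25s, with s coprime to 2.
Need s > 25/25, so s ≥ 2. First s ≥ 2 with gcd(s, 2) = 1 is s = 3. Thus k = 25·3 = 75.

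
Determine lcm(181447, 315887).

gcd first: 315887 = 1·181447 + 134440; 181447 = 1·134440 + 47007; 134440 = 2·47007 + 40426; 47007 = 1·40426 + 6581; 40426 = 6·6581 + 940; 6581 = 7·940 + 1; 940 = 940·1 + 0 → gcd = 1
lcm = 181447·315887/gcd = 57316748489/1 = 57316748489

57316748489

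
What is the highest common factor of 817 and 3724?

Euclid: 3724 = 4·817 + 456; 817 = 1·456 + 361; 456 = 1·361 + 95; 361 = 3·95 + 76; 95 = 1·76 + 19; 76 = 4·19 + 0. Last nonzero remainder: 19.

19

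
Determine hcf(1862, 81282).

Euclid: 81282 = 43·1862 + 1216; 1862 = 1·1216 + 646; 1216 = 1·646 + 570; 646 = 1·570 + 76; 570 = 7·76 + 38; 76 = 2·38 + 0. Last nonzero remainder: 38.

38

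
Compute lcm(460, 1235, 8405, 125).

4774880500

460 = 2² · 5 · 23; 1235 = 5 · 13 · 19; 8405 = 5 · 41²; 125 = 5³
lcm takes max exponent of each prime: 2² · 5³ · 13 · 19 · 23 · 41² = 4774880500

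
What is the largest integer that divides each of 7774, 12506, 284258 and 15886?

338

gcd(7774, 12506): 12506 = 1·7774 + 4732; 7774 = 1·4732 + 3042; 4732 = 1·3042 + 1690; 3042 = 1·1690 + 1352; 1690 = 1·1352 + 338; 1352 = 4·338 + 0 → 338
gcd(338, 284258): 284258 = 841·338 + 0 → 338
gcd(338, 15886): 15886 = 47·338 + 0 → 338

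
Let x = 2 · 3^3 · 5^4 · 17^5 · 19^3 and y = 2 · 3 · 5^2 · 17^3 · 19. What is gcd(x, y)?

min exponent per shared prime: 2 · 3 · 5^2 · 17^3 · 19 = 14002050

14002050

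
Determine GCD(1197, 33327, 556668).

63

gcd(1197, 33327): 33327 = 27·1197 + 1008; 1197 = 1·1008 + 189; 1008 = 5·189 + 63; 189 = 3·63 + 0 → 63
gcd(63, 556668): 556668 = 8836·63 + 0 → 63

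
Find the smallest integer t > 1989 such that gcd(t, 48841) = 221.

Multiples of 221 above 1989: 221·10, 221·11, … . Need the cofactor coprime to 48841/221 = 221.
Checking s = 10, 11, … the first with gcd(s, 221) = 1 is s = 10, giving 2210.

2210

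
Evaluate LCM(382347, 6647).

382347 = 3³ · 7² · 17²; 6647 = 17² · 23
max exponents: 3³ · 7² · 17² · 23 = 8793981

8793981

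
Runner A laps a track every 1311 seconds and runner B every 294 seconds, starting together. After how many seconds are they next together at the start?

128478

gcd first: 1311 = 4·294 + 135; 294 = 2·135 + 24; 135 = 5·24 + 15; 24 = 1·15 + 9; 15 = 1·9 + 6; 9 = 1·6 + 3; 6 = 2·3 + 0 → gcd = 3
lcm = 1311·294/gcd = 385434/3 = 128478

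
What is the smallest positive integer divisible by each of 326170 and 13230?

431522910

326170 = 2 · 5 · 13² · 193; 13230 = 2 · 3³ · 5 · 7²
max exponents: 2 · 3³ · 5 · 7² · 13² · 193 = 431522910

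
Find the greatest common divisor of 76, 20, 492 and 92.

gcd(76, 20): 76 = 3·20 + 16; 20 = 1·16 + 4; 16 = 4·4 + 0 → 4
gcd(4, 492): 492 = 123·4 + 0 → 4
gcd(4, 92): 92 = 23·4 + 0 → 4

4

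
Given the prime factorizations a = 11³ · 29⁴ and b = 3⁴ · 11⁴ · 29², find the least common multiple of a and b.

838779390801

max exponent per prime: 3⁴ · 11⁴ · 29⁴ = 838779390801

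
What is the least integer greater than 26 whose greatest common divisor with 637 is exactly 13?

637 = 13·49. Any a with gcd(a, 637) = 13 is a multiple of 13, say 13s, with s coprime to 49.
Need s > 26/13, so s ≥ 3. First s ≥ 3 with gcd(s, 49) = 1 is s = 3. Thus a = 13·3 = 39.

39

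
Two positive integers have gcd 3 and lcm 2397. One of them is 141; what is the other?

p·q = gcd·lcm = 3·2397 = 7191, so q = 7191/141 = 51.

51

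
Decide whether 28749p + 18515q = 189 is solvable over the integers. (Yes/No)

Yes

By Bézout, 28749p + 18515q = 189 has integer solutions iff gcd(28749, 18515) | 189.
Euclid: 28749 = 1·18515 + 10234; 18515 = 1·10234 + 8281; 10234 = 1·8281 + 1953; 8281 = 4·1953 + 469; 1953 = 4·469 + 77; 469 = 6·77 + 7; 77 = 11·7 + 0. gcd = 7; 189 mod 7 = 0. Yes.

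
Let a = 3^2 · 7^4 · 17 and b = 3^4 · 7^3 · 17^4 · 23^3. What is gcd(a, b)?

52479

min exponent per shared prime: 3^2 · 7^3 · 17 = 52479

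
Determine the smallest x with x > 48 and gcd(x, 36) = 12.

gcd(x, 36) = 12 forces 12 | x; write x = 12s. Then gcd(12s, 12·3) = 12·gcd(s, 3), so need gcd(s, 3) = 1.
12s > 48 gives s ≥ 5. The least s ≥ 5 coprime to 3 is 5, so x = 12·5 = 60.

60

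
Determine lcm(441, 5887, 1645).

441 = 3² · 7²; 5887 = 7 · 29²; 1645 = 5 · 7 · 47
lcm takes max exponent of each prime: 3² · 5 · 7² · 29² · 47 = 87157035

87157035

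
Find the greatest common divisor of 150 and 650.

150 = 2 · 3 · 5²
650 = 2 · 5² · 13
Common: 2 · 5² = 50

50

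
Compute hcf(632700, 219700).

632700 = 2² · 3² · 5² · 19 · 37
219700 = 2² · 5² · 13³
Common: 2² · 5² = 100

100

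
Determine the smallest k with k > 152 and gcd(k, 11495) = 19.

Multiples of 19 above 152: 19·9, 19·10, … . Need the cofactor coprime to 11495/19 = 605.
Checking s = 9, 10, … the first with gcd(s, 605) = 1 is s = 9, giving 171.

171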